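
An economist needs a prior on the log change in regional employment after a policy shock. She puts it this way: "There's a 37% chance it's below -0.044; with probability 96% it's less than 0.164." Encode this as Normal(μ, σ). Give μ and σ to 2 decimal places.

μ = -0.01, σ = 0.10

For Normal(μ,σ), the p-quantile is μ + z_p·σ. Here z_{0.37} = -0.3319, z_{0.96} = 1.751.
So -0.044 = μ − 0.3319σ and 0.164 = μ + 1.751σ.
Subtracting: σ = (0.164 − -0.044)/(1.751 − (-0.3319)) = 0.10.
Then μ = -0.044 − (-0.3319)·0.10 = -0.01.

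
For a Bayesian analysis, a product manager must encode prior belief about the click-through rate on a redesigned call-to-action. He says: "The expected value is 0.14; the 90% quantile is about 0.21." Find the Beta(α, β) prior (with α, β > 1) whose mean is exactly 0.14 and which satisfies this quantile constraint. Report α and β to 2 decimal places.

With mean 0.14 fixed, write α = 0.14s, β = 0.86s where s = α+β.
Need P(θ < 0.21) = 0.9 under Beta(0.14s, 0.86s). Normal approximation: (q−m)/√(m(1−m)/s) ≈ z_{0.9} = 1.28, so s ≈ 0.14·0.86·(1.28)²/(0.21−0.14)² = 40.4.
At s = 40.4: P(θ<0.21) ≈ 0.893. Adjusting to match 0.9 gives s ≈ 43.28.
So α = 0.14·43.28 ≈ 6.06, β = 0.86·43.28 ≈ 37.22.

α ≈ 6.06, β ≈ 37.22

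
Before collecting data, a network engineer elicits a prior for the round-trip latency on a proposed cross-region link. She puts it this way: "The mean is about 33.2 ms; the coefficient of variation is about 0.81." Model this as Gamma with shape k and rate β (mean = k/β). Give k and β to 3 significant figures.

k ≈ 1.52, β ≈ 0.0459

For Gamma(k, rate β): mean = k/β, variance = k/β², so CV = 1/√k.
CV = 0.81, hence k = 1/CV² = 1.52.
Then β = k/mean = 1.52/33.2 = 0.0459.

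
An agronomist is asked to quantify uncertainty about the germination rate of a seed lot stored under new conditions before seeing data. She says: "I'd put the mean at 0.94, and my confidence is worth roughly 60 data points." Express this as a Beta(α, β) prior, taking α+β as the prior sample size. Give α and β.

α = 56.4, β = 3.6

Under the effective-sample-size interpretation, Beta(α, β) has prior mean α/(α+β) and prior sample size α+β.
So α+β = 60 and α/(α+β) = 0.94, giving α = 0.94·60 = 56.4 and β = 60 − 56.4 = 3.6.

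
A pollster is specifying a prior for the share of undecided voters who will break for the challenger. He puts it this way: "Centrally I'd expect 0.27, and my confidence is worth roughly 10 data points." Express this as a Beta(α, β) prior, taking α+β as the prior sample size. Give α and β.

α = 2.7, β = 7.3

Under the effective-sample-size interpretation, Beta(α, β) has prior mean α/(α+β) and prior sample size α+β.
So α+β = 10 and α/(α+β) = 0.27, giving α = 0.27·10 = 2.7 and β = 10 − 2.7 = 7.3.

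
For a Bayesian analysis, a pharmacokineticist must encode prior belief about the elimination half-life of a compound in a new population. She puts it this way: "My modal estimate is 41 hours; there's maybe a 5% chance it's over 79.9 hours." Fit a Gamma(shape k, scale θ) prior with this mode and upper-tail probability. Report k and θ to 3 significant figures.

k ≈ 7.24, θ ≈ 6.57

Gamma(k,θ) with k>1 has mode (k−1)θ, so θ = 41/(k−1).
Need P(X < 79.9) = 0.95 with θ tied to k this way. Start at k = 2, θ = 41: P(X<79.9) ≈ 0.580.
Too low — raise k to concentrate. Iterating converges to k ≈ 7.24.
Then θ = 41/(7.24−1) ≈ 6.57.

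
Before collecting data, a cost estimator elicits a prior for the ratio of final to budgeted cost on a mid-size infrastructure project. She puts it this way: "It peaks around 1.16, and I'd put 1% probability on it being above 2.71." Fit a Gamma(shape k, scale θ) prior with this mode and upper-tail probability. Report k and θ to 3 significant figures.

k ≈ 7.61, θ ≈ 0.175

Gamma(k,θ) with k>1 has mode (k−1)θ, so θ = 1.16/(k−1).
Need P(X < 2.71) = 0.99 with θ tied to k this way. Start at k = 2, θ = 1.16: P(X<2.71) ≈ 0.677.
Too low — raise k to concentrate. Iterating converges to k ≈ 7.61.
Then θ = 1.16/(7.61−1) ≈ 0.175.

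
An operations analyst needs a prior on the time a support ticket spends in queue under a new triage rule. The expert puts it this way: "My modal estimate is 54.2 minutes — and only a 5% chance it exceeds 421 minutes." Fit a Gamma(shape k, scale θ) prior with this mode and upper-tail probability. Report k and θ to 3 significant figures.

Gamma(k,θ) with k>1 has mode (k−1)θ, so θ = 54.2/(k−1).
Need P(X < 421) = 0.95 with θ tied to k this way. Start at k = 2, θ = 54.2: P(X<421) ≈ 0.996.
Too high — lower k to spread out. Iterating converges to k ≈ 1.5.
Then θ = 54.2/(1.5−1) ≈ 108.

k ≈ 1.5, θ ≈ 108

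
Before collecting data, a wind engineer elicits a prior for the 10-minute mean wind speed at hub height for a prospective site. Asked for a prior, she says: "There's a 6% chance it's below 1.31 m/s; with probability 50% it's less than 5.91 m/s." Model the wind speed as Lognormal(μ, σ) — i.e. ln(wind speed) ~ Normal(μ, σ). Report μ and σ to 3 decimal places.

If T ~ Lognormal(μ,σ) then ln T ~ Normal(μ,σ), so the p-quantile of ln T is μ + z_p·σ.
ln(1.31) = 0.27 and ln(5.91) = 1.777; z_{0.06} = -1.555, z_{0.5} = 0.
σ = (1.777 − 0.27)/(0 − (-1.555)) = 0.969.
μ = 0.27 − (-1.555)·0.969 = 1.777.

μ ≈ 1.777, σ ≈ 0.969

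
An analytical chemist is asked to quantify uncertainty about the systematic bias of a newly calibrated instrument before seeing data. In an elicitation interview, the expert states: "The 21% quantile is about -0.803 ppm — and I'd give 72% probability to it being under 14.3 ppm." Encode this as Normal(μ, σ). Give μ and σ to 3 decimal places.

μ = 7.964, σ = 10.871

The p-quantile of Normal(μ,σ) is μ + z_p·σ, with z_{0.21} = -0.8064 and z_{0.72} = 0.5828.
Eliminate σ: μ = (z₂·x₁ − z₁·x₂)/(z₂ − z₁) = (0.5828·-0.803 − (-0.8064)·14.3)/1.389 = 7.964.
Then σ = (x₂ − x₁)/(z₂ − z₁) = (14.3 − -0.803)/1.389 = 10.871.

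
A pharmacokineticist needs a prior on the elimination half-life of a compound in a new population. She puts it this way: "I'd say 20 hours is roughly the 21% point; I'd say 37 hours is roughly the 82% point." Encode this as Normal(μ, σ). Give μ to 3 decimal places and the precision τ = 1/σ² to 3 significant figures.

The p-quantile of Normal(μ,σ) is μ + z_p·σ, with z_{0.21} = -0.8064 and z_{0.82} = 0.9154.
Eliminate σ: μ = (z₂·x₁ − z₁·x₂)/(z₂ − z₁) = (0.9154·20 − (-0.8064)·37)/1.722 = 27.962.
Then σ = (x₂ − x₁)/(z₂ − z₁) = (37 − 20)/1.722 = 9.873.
Precision τ = 1/σ² = 1/9.873² = 0.0103.

μ = 27.962, τ = 0.0103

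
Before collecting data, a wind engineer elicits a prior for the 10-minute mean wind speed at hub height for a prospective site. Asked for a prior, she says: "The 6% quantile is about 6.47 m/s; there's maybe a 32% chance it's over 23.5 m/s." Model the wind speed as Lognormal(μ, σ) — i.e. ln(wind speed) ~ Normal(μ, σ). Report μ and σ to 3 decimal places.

μ ≈ 2.859, σ ≈ 0.638

If T ~ Lognormal(μ,σ) then ln T ~ Normal(μ,σ), so the p-quantile of ln T is μ + z_p·σ.
ln(6.47) = 1.867 and ln(23.5) = 3.157; z_{0.06} = -1.555, z_{0.68} = 0.4677.
σ = (3.157 − 1.867)/(0.4677 − (-1.555)) = 0.638.
μ = 1.867 − (-1.555)·0.638 = 2.859.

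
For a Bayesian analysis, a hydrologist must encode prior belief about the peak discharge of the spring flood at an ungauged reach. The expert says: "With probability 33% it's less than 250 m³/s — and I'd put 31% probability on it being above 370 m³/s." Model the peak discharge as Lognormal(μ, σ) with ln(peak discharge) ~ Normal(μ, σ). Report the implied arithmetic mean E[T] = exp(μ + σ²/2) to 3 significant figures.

If T ~ Lognormal(μ,σ) then ln T ~ Normal(μ,σ), so the p-quantile of ln T is μ + z_p·σ.
ln(250) = 5.521 and ln(370) = 5.914; z_{0.33} = -0.4399, z_{0.69} = 0.4959.
σ = (5.914 − 5.521)/(0.4959 − (-0.4399)) = 0.419.
μ = 5.521 − (-0.4399)·0.419 = 5.706.
E[T] = exp(μ + σ²/2) = exp(5.706 + 0.0878) = 328 m³/s.

E[T] ≈ 328 m³/s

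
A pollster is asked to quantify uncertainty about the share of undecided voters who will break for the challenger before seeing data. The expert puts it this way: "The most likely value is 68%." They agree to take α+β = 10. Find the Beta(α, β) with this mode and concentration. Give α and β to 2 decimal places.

For α,β > 1 the Beta mode is (α−1)/(α+β−2). With α+β = 10, the mode is (α−1)/8.
Set (α−1)/8 = 0.68 → α = 1 + 0.68·8 = 6.44.
β = 10 − α = 3.56.

α = 6.44, β = 3.56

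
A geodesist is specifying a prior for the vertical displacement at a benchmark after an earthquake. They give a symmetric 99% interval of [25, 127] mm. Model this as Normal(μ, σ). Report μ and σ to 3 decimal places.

A symmetric 99% interval runs μ ± z·σ with z = 2.576.
Half-width = 51, so σ = 51/2.576 = 19.799.
μ is the interval midpoint, 76.000.

μ = 76.000, σ = 19.799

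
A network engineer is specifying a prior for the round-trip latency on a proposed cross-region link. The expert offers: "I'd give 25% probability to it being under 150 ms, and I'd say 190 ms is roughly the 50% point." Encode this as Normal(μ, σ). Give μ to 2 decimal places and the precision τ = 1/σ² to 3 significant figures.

For Normal(μ,σ), the p-quantile is μ + z_p·σ. Here z_{0.25} = -0.6745, z_{0.5} = 0.
So 150 = μ − 0.6745σ and 190 = μ + 0σ.
Subtracting: σ = (190 − 150)/(0 − (-0.6745)) = 59.30.
Then μ = 150 − (-0.6745)·59.30 = 190.00.
Precision τ = 1/σ² = 1/59.3² = 0.000284.

μ = 190.00, τ = 0.000284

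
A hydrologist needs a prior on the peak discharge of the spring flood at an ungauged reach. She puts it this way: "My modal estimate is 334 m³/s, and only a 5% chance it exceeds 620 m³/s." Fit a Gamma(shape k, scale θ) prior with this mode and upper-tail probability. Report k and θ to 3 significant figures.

Gamma(k,θ) with k>1 has mode (k−1)θ, so θ = 334/(k−1).
Need P(X < 620) = 0.95 with θ tied to k this way. Start at k = 2, θ = 334: P(X<620) ≈ 0.554.
Too low — raise k to concentrate. Iterating converges to k ≈ 8.27.
Then θ = 334/(8.27−1) ≈ 45.9.

k ≈ 8.27, θ ≈ 45.9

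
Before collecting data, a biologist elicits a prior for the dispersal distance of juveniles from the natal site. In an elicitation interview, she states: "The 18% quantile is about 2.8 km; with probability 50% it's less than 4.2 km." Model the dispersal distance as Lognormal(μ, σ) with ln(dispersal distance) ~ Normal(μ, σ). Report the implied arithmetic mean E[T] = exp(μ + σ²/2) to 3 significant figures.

E[T] ≈ 4.63 km

If T ~ Lognormal(μ,σ) then ln T ~ Normal(μ,σ), so the p-quantile of ln T is μ + z_p·σ.
ln(2.8) = 1.03 and ln(4.2) = 1.435; z_{0.18} = -0.9154, z_{0.5} = 0.
σ = (1.435 − 1.03)/(0 − (-0.9154)) = 0.443.
μ = 1.03 − (-0.9154)·0.443 = 1.435.
E[T] = exp(μ + σ²/2) = exp(1.435 + 0.0981) = 4.63 km.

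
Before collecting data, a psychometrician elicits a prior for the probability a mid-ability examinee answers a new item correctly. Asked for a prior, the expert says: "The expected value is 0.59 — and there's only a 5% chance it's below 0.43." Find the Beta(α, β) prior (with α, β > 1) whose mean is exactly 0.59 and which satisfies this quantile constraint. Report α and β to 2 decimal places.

With mean 0.59 fixed, write α = 0.59s, β = 0.41s where s = α+β.
Need P(θ < 0.43) = 0.05 under Beta(0.59s, 0.41s). Normal approximation: (q−m)/√(m(1−m)/s) ≈ z_{0.05} = -1.64, so s ≈ 0.59·0.41·(-1.64)²/(0.43−0.59)² = 25.6.
At s = 25.6: P(θ<0.43) ≈ 0.051. Adjusting to match 0.05 gives s ≈ 25.98.
So α = 0.59·25.98 ≈ 15.33, β = 0.41·25.98 ≈ 10.65.

α ≈ 15.33, β ≈ 10.65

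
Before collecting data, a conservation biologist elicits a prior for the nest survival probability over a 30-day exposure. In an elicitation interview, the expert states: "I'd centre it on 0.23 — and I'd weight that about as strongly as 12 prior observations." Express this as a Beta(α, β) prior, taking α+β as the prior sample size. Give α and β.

α = 2.76, β = 9.24

Under the effective-sample-size interpretation, Beta(α, β) has prior mean α/(α+β) and prior sample size α+β.
So α+β = 12 and α/(α+β) = 0.23, giving α = 0.23·12 = 2.76 and β = 12 − 2.76 = 9.24.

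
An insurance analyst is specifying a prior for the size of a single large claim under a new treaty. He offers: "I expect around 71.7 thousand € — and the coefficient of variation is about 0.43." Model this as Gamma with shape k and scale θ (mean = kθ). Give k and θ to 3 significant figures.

For Gamma(k, scale θ): mean = kθ, variance = kθ², so CV = 1/√k.
CV = 0.43, hence k = 1/CV² = 5.41.
Then θ = mean/k = 71.7/5.41 = 13.3.

k ≈ 5.41, θ ≈ 13.3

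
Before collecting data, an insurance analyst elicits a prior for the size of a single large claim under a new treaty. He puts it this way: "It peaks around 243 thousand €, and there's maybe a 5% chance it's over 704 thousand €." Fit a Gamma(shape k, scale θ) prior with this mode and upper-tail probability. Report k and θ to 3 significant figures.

k ≈ 3.35, θ ≈ 103

Gamma(k,θ) with k>1 has mode (k−1)θ, so θ = 243/(k−1).
Need P(X < 704) = 0.95 with θ tied to k this way. Start at k = 2, θ = 243: P(X<704) ≈ 0.785.
Too low — raise k to concentrate. Iterating converges to k ≈ 3.35.
Then θ = 243/(3.35−1) ≈ 103.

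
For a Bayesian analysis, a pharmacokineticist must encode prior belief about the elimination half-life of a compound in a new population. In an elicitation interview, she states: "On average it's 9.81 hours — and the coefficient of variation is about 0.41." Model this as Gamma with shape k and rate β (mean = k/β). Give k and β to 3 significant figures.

k ≈ 5.95, β ≈ 0.606

For Gamma(k, rate β): mean = k/β, variance = k/β², so CV = 1/√k.
CV = 0.41, hence k = 1/CV² = 5.95.
Then β = k/mean = 5.95/9.81 = 0.606.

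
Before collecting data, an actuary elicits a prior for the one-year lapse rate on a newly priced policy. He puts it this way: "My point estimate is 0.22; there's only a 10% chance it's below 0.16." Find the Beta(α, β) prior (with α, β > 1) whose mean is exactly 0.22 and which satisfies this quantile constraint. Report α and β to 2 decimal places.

α ≈ 16.11, β ≈ 57.12

With mean 0.22 fixed, write α = 0.22s, β = 0.78s where s = α+β.
Need P(θ < 0.16) = 0.1 under Beta(0.22s, 0.78s). Normal approximation: (q−m)/√(m(1−m)/s) ≈ z_{0.1} = -1.28, so s ≈ 0.22·0.78·(-1.28)²/(0.16−0.22)² = 78.3.
At s = 78.3: P(θ<0.16) ≈ 0.092. Adjusting to match 0.1 gives s ≈ 73.23.
So α = 0.22·73.23 ≈ 16.11, β = 0.78·73.23 ≈ 57.12.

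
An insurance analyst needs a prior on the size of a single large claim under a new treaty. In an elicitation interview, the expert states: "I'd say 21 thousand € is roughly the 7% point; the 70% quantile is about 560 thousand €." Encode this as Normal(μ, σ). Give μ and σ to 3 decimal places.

The p-quantile of Normal(μ,σ) is μ + z_p·σ, with z_{0.07} = -1.476 and z_{0.7} = 0.5244.
Eliminate σ: μ = (z₂·x₁ − z₁·x₂)/(z₂ − z₁) = (0.5244·21 − (-1.476)·560)/2 = 418.688.
Then σ = (x₂ − x₁)/(z₂ − z₁) = (560 − 21)/2 = 269.474.

μ = 418.688, σ = 269.474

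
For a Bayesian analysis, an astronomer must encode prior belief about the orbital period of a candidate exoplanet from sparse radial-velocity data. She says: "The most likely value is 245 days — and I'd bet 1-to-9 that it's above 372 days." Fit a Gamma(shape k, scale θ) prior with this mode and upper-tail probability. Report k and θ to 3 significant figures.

Gamma(k,θ) with k>1 has mode (k−1)θ, so θ = 245/(k−1).
Need P(X < 372) = 0.9 with θ tied to k this way. Start at k = 2, θ = 245: P(X<372) ≈ 0.448.
Too low — raise k to concentrate. Iterating converges to k ≈ 11.7.
Then θ = 245/(11.7−1) ≈ 22.9.

k ≈ 11.7, θ ≈ 22.9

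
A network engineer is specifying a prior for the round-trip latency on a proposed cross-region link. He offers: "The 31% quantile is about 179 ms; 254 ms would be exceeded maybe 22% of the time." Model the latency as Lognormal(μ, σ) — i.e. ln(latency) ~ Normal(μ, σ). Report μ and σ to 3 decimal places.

If T ~ Lognormal(μ,σ) then ln T ~ Normal(μ,σ), so the p-quantile of ln T is μ + z_p·σ.
ln(179) = 5.187 and ln(254) = 5.537; z_{0.31} = -0.4959, z_{0.78} = 0.7722.
σ = (5.537 − 5.187)/(0.7722 − (-0.4959)) = 0.276.
μ = 5.187 − (-0.4959)·0.276 = 5.324.

μ ≈ 5.324, σ ≈ 0.276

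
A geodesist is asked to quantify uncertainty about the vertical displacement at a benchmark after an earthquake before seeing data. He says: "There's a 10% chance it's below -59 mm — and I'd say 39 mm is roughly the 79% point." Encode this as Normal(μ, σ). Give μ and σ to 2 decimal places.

μ = 1.15, σ = 46.94

For Normal(μ,σ), the p-quantile is μ + z_p·σ. Here z_{0.1} = -1.282, z_{0.79} = 0.8064.
So -59 = μ − 1.282σ and 39 = μ + 0.8064σ.
Subtracting: σ = (39 − -59)/(0.8064 − (-1.282)) = 46.94.
Then μ = -59 − (-1.282)·46.94 = 1.15.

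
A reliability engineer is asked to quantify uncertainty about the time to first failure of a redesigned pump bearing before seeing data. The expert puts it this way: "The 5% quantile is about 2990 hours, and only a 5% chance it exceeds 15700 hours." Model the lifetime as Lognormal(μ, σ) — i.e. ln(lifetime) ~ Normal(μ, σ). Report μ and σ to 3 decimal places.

μ ≈ 8.832, σ ≈ 0.504

If T ~ Lognormal(μ,σ) then ln T ~ Normal(μ,σ), so the p-quantile of ln T is μ + z_p·σ.
ln(2990) = 8.003 and ln(15700) = 9.661; z_{0.05} = -1.645, z_{0.95} = 1.645.
σ = (9.661 − 8.003)/(1.645 − (-1.645)) = 0.504.
μ = 8.003 − (-1.645)·0.504 = 8.832.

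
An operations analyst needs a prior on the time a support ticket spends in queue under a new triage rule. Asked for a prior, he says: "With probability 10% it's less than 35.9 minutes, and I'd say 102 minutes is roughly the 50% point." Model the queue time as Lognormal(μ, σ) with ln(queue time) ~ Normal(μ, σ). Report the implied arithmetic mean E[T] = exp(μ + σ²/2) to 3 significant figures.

E[T] ≈ 142 minutes

If T ~ Lognormal(μ,σ) then ln T ~ Normal(μ,σ), so the p-quantile of ln T is μ + z_p·σ.
ln(35.9) = 3.581 and ln(102) = 4.625; z_{0.1} = -1.282, z_{0.5} = 0.
σ = (4.625 − 3.581)/(0 − (-1.282)) = 0.815.
μ = 3.581 − (-1.282)·0.815 = 4.625.
E[T] = exp(μ + σ²/2) = exp(4.625 + 0.3320) = 142 minutes.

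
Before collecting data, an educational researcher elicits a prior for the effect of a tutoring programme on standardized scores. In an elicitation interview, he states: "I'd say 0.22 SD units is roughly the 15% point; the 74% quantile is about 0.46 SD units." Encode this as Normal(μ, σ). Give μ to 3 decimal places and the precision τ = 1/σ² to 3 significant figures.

For Normal(μ,σ), the p-quantile is μ + z_p·σ. Here z_{0.15} = -1.036, z_{0.74} = 0.6433.
So 0.22 = μ − 1.036σ and 0.46 = μ + 0.6433σ.
Subtracting: σ = (0.46 − 0.22)/(0.6433 − (-1.036)) = 0.143.
Then μ = 0.22 − (-1.036)·0.143 = 0.368.
Precision τ = 1/σ² = 1/0.1429² = 49.

μ = 0.368, τ = 49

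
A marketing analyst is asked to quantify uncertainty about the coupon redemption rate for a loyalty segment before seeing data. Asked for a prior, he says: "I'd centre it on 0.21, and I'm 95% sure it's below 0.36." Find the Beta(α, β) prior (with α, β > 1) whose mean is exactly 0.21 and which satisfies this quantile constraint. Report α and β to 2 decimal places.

With mean 0.21 fixed, write α = 0.21s, β = 0.79s where s = α+β.
Need P(θ < 0.36) = 0.95 under Beta(0.21s, 0.79s). Normal approximation: (q−m)/√(m(1−m)/s) ≈ z_{0.95} = 1.64, so s ≈ 0.21·0.79·(1.64)²/(0.36−0.21)² = 19.9.
At s = 19.9: P(θ<0.36) ≈ 0.938. Adjusting to match 0.95 gives s ≈ 23.07.
So α = 0.21·23.07 ≈ 4.84, β = 0.79·23.07 ≈ 18.23.

α ≈ 4.84, β ≈ 18.23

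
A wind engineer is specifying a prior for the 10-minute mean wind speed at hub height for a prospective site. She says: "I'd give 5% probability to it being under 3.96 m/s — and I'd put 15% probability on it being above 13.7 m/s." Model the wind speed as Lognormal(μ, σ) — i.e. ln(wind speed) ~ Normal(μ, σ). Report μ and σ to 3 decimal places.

If T ~ Lognormal(μ,σ) then ln T ~ Normal(μ,σ), so the p-quantile of ln T is μ + z_p·σ.
ln(3.96) = 1.376 and ln(13.7) = 2.617; z_{0.05} = -1.645, z_{0.85} = 1.036.
σ = (2.617 − 1.376)/(1.036 − (-1.645)) = 0.463.
μ = 1.376 − (-1.645)·0.463 = 2.138.

μ ≈ 2.138, σ ≈ 0.463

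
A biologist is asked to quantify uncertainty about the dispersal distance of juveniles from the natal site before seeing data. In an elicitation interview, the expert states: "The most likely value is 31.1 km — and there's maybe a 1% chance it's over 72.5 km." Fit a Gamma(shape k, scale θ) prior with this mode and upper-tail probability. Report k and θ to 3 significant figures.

Gamma(k,θ) with k>1 has mode (k−1)θ, so θ = 31.1/(k−1).
Need P(X < 72.5) = 0.99 with θ tied to k this way. Start at k = 2, θ = 31.1: P(X<72.5) ≈ 0.676.
Too low — raise k to concentrate. Iterating converges to k ≈ 7.65.
Then θ = 31.1/(7.65−1) ≈ 4.68.

k ≈ 7.65, θ ≈ 4.68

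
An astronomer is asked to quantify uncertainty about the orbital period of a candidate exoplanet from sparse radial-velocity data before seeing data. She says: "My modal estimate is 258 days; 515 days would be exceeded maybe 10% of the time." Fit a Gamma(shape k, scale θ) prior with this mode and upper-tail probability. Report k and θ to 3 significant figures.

k ≈ 5.01, θ ≈ 64.3

Gamma(k,θ) with k>1 has mode (k−1)θ, so θ = 258/(k−1).
Need P(X < 515) = 0.9 with θ tied to k this way. Start at k = 2, θ = 258: P(X<515) ≈ 0.593.
Too low — raise k to concentrate. Iterating converges to k ≈ 5.01.
Then θ = 258/(5.01−1) ≈ 64.3.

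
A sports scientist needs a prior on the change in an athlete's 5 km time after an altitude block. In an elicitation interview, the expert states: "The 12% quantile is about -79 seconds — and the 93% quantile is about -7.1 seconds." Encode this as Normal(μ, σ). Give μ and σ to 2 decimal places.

μ = -47.13, σ = 27.12

For Normal(μ,σ), the p-quantile is μ + z_p·σ. Here z_{0.12} = -1.175, z_{0.93} = 1.476.
So -79 = μ − 1.175σ and -7.1 = μ + 1.476σ.
Subtracting: σ = (-7.1 − -79)/(1.476 − (-1.175)) = 27.12.
Then μ = -79 − (-1.175)·27.12 = -47.13.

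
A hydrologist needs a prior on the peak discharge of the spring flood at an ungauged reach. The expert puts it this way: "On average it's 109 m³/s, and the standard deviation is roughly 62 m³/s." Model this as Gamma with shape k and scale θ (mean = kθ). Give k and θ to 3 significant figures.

For Gamma(k, scale θ): mean = kθ, variance = kθ², so CV = 1/√k.
CV = SD/mean = 62/109 = 0.5688, hence k = 1/CV² = 3.09.
Then θ = mean/k = 109/3.09 = 35.3.

k ≈ 3.09, θ ≈ 35.3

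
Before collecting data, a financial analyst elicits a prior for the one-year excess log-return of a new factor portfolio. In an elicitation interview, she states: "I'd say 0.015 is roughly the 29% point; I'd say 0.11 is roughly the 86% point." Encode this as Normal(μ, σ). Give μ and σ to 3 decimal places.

The p-quantile of Normal(μ,σ) is μ + z_p·σ, with z_{0.29} = -0.5534 and z_{0.86} = 1.08.
Eliminate σ: μ = (z₂·x₁ − z₁·x₂)/(z₂ − z₁) = (1.08·0.015 − (-0.5534)·0.11)/1.634 = 0.047.
Then σ = (x₂ − x₁)/(z₂ − z₁) = (0.11 − 0.015)/1.634 = 0.058.

μ = 0.047, σ = 0.058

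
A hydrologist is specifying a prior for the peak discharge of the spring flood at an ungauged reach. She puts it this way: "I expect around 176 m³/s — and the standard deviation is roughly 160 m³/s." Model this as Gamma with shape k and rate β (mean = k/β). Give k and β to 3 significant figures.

For Gamma(k, rate β): mean = k/β, variance = k/β², so CV = 1/√k.
CV = SD/mean = 160/176 = 0.9091, hence k = 1/CV² = 1.21.
Then β = k/mean = 1.21/176 = 0.00687.

k ≈ 1.21, β ≈ 0.00687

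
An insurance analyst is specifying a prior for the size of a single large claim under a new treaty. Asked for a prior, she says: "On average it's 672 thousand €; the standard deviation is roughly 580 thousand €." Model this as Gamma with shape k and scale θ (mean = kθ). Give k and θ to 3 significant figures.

For Gamma(k, scale θ): mean = kθ, variance = kθ², so CV = 1/√k.
CV = SD/mean = 580/672 = 0.8631, hence k = 1/CV² = 1.34.
Then θ = mean/k = 672/1.34 = 501.

k ≈ 1.34, θ ≈ 501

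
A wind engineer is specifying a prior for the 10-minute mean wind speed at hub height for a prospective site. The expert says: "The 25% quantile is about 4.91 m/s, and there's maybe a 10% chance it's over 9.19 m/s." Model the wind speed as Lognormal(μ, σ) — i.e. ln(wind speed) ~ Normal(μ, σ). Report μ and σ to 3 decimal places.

μ ≈ 1.807, σ ≈ 0.320

If T ~ Lognormal(μ,σ) then ln T ~ Normal(μ,σ), so the p-quantile of ln T is μ + z_p·σ.
ln(4.91) = 1.591 and ln(9.19) = 2.218; z_{0.25} = -0.6745, z_{0.9} = 1.282.
σ = (2.218 − 1.591)/(1.282 − (-0.6745)) = 0.320.
μ = 1.591 − (-0.6745)·0.320 = 1.807.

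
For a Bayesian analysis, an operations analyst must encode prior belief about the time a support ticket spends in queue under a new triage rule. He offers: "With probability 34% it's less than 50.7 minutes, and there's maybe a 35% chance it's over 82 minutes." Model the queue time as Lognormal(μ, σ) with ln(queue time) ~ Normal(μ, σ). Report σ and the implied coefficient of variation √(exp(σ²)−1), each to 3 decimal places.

σ ≈ 0.603, CV ≈ 0.662

If T ~ Lognormal(μ,σ) then ln T ~ Normal(μ,σ), so the p-quantile of ln T is μ + z_p·σ.
ln(50.7) = 3.926 and ln(82) = 4.407; z_{0.34} = -0.4125, z_{0.65} = 0.3853.
σ = (4.407 − 3.926)/(0.3853 − (-0.4125)) = 0.603.
μ = 3.926 − (-0.4125)·0.603 = 4.175.
CV = √(exp(σ²)−1) = √(exp(0.3632)−1) = 0.662.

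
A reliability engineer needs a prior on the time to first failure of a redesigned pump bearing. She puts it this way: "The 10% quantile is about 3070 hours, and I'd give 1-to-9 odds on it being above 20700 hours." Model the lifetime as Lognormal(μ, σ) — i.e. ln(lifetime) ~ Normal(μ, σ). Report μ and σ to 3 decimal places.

μ ≈ 8.984, σ ≈ 0.745

If T ~ Lognormal(μ,σ) then ln T ~ Normal(μ,σ), so the p-quantile of ln T is μ + z_p·σ.
ln(3070) = 8.029 and ln(20700) = 9.938; z_{0.1} = -1.282, z_{0.9} = 1.282.
σ = (9.938 − 8.029)/(1.282 − (-1.282)) = 0.745.
μ = 8.029 − (-1.282)·0.745 = 8.984.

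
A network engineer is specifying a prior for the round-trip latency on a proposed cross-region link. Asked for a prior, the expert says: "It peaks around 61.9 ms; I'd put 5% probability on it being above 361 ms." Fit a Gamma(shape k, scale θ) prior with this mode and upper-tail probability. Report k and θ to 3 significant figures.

k ≈ 1.74, θ ≈ 83.6

Gamma(k,θ) with k>1 has mode (k−1)θ, so θ = 61.9/(k−1).
Need P(X < 361) = 0.95 with θ tied to k this way. Start at k = 2, θ = 61.9: P(X<361) ≈ 0.980.
Too high — lower k to spread out. Iterating converges to k ≈ 1.74.
Then θ = 61.9/(1.74−1) ≈ 83.6.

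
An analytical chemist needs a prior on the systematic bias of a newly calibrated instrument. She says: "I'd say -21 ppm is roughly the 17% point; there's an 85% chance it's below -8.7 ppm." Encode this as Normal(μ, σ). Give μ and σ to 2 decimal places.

μ = -15.10, σ = 6.18

For Normal(μ,σ), the p-quantile is μ + z_p·σ. Here z_{0.17} = -0.9542, z_{0.85} = 1.036.
So -21 = μ − 0.9542σ and -8.7 = μ + 1.036σ.
Subtracting: σ = (-8.7 − -21)/(1.036 − (-0.9542)) = 6.18.
Then μ = -21 − (-0.9542)·6.18 = -15.10.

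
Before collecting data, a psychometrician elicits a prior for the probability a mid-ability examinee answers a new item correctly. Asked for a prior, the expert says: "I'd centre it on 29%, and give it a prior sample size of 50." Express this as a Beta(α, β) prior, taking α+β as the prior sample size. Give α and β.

Under the effective-sample-size interpretation, Beta(α, β) has prior mean α/(α+β) and prior sample size α+β.
So α+β = 50 and α/(α+β) = 0.29, giving α = 0.29·50 = 14.5 and β = 50 − 14.5 = 35.5.

α = 14.5, β = 35.5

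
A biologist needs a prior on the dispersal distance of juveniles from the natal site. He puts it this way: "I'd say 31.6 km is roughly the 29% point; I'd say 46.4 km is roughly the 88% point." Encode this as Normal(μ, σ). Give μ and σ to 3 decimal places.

The p-quantile of Normal(μ,σ) is μ + z_p·σ, with z_{0.29} = -0.5534 and z_{0.88} = 1.175.
Eliminate σ: μ = (z₂·x₁ − z₁·x₂)/(z₂ − z₁) = (1.175·31.6 − (-0.5534)·46.4)/1.728 = 36.339.
Then σ = (x₂ − x₁)/(z₂ − z₁) = (46.4 − 31.6)/1.728 = 8.563.

μ = 36.339, σ = 8.563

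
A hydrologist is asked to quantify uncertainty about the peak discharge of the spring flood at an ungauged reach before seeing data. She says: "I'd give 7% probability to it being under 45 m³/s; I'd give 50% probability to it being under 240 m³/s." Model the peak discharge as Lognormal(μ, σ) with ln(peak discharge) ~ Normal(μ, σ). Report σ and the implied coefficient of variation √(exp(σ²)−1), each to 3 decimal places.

If T ~ Lognormal(μ,σ) then ln T ~ Normal(μ,σ), so the p-quantile of ln T is μ + z_p·σ.
ln(45) = 3.807 and ln(240) = 5.481; z_{0.07} = -1.476, z_{0.5} = 0.
σ = (5.481 − 3.807)/(0 − (-1.476)) = 1.134.
μ = 3.807 − (-1.476)·1.134 = 5.481.
CV = √(exp(σ²)−1) = √(exp(1.2866)−1) = 1.619.

σ ≈ 1.134, CV ≈ 1.619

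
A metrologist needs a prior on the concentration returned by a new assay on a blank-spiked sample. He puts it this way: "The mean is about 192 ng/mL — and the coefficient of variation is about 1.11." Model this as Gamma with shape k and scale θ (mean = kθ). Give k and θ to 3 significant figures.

For Gamma(k, scale θ): mean = kθ, variance = kθ², so CV = 1/√k.
CV = 1.11, hence k = 1/CV² = 0.812.
Then θ = mean/k = 192/0.812 = 237.

k ≈ 0.812, θ ≈ 237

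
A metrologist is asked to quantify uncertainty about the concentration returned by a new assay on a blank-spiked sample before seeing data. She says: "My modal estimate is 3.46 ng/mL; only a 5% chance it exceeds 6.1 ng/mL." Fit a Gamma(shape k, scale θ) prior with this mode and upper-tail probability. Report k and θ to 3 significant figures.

Gamma(k,θ) with k>1 has mode (k−1)θ, so θ = 3.46/(k−1).
Need P(X < 6.1) = 0.95 with θ tied to k this way. Start at k = 2, θ = 3.46: P(X<6.1) ≈ 0.526.
Too low — raise k to concentrate. Iterating converges to k ≈ 9.67.
Then θ = 3.46/(9.67−1) ≈ 0.399.

k ≈ 9.67, θ ≈ 0.399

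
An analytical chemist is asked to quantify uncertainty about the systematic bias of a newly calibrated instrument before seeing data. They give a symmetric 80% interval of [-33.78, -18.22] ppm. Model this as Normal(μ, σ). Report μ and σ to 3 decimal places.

μ = -26.000, σ = 6.071

A symmetric 80% interval runs μ ± z·σ with z = 1.282.
Half-width = 7.78, so σ = 7.78/1.282 = 6.071.
μ is the interval midpoint, -26.000.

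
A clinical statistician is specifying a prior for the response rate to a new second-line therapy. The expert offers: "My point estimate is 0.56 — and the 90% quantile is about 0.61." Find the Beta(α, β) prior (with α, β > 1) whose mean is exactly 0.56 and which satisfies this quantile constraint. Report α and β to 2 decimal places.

With mean 0.56 fixed, write α = 0.56s, β = 0.44s where s = α+β.
Need P(θ < 0.61) = 0.9 under Beta(0.56s, 0.44s). Normal approximation: (q−m)/√(m(1−m)/s) ≈ z_{0.9} = 1.28, so s ≈ 0.56·0.44·(1.28)²/(0.61−0.56)² = 161.9.
At s = 161.9: P(θ<0.61) ≈ 0.901. Adjusting to match 0.9 gives s ≈ 160.49.
So α = 0.56·160.49 ≈ 89.87, β = 0.44·160.49 ≈ 70.62.

α ≈ 89.87, β ≈ 70.62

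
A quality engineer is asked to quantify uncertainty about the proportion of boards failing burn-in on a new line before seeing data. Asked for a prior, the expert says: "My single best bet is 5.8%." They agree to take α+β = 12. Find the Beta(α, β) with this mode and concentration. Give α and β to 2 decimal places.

For α,β > 1 the Beta mode is (α−1)/(α+β−2). With α+β = 12, the mode is (α−1)/10.
Set (α−1)/10 = 0.058 → α = 1 + 0.058·10 = 1.58.
β = 12 − α = 10.42.

α = 1.58, β = 10.42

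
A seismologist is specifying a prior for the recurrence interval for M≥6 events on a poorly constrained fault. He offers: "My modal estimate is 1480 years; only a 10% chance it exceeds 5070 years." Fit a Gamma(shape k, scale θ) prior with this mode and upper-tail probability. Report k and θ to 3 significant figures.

Gamma(k,θ) with k>1 has mode (k−1)θ, so θ = 1480/(k−1).
Need P(X < 5070) = 0.9 with θ tied to k this way. Start at k = 2, θ = 1480: P(X<5070) ≈ 0.856.
Too low — raise k to concentrate. Iterating converges to k ≈ 2.24.
Then θ = 1480/(2.24−1) ≈ 1200.

k ≈ 2.24, θ ≈ 1200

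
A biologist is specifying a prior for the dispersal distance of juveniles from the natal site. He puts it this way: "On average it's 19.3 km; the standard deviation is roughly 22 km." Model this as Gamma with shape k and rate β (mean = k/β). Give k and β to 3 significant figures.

k ≈ 0.77, β ≈ 0.0399

For Gamma(k, rate β): mean = k/β, variance = k/β², so CV = 1/√k.
CV = SD/mean = 22/19.3 = 1.14, hence k = 1/CV² = 0.77.
Then β = k/mean = 0.77/19.3 = 0.0399.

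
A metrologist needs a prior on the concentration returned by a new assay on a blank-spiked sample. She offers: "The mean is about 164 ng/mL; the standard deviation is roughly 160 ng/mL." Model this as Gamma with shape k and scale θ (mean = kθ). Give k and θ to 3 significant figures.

k ≈ 1.05, θ ≈ 156

For Gamma(k, scale θ): mean = kθ, variance = kθ², so CV = 1/√k.
CV = SD/mean = 160/164 = 0.9756, hence k = 1/CV² = 1.05.
Then θ = mean/k = 164/1.05 = 156.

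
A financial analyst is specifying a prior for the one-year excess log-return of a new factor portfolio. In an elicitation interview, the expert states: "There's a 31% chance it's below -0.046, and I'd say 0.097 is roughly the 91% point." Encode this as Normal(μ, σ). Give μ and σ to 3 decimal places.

The p-quantile of Normal(μ,σ) is μ + z_p·σ, with z_{0.31} = -0.4959 and z_{0.91} = 1.341.
Eliminate σ: μ = (z₂·x₁ − z₁·x₂)/(z₂ − z₁) = (1.341·-0.046 − (-0.4959)·0.097)/1.837 = -0.007.
Then σ = (x₂ − x₁)/(z₂ − z₁) = (0.097 − -0.046)/1.837 = 0.078.

μ = -0.007, σ = 0.078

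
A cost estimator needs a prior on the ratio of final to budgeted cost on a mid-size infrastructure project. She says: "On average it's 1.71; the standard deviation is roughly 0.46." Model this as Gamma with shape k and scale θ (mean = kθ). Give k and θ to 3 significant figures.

k ≈ 13.8, θ ≈ 0.124

For Gamma(k, scale θ): mean = kθ, variance = kθ², so CV = 1/√k.
CV = SD/mean = 0.46/1.71 = 0.269, hence k = 1/CV² = 13.8.
Then θ = mean/k = 1.71/13.8 = 0.124.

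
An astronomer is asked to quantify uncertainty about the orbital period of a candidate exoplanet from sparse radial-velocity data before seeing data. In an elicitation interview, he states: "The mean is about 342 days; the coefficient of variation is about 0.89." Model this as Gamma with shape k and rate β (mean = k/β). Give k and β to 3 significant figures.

For Gamma(k, rate β): mean = k/β, variance = k/β², so CV = 1/√k.
CV = 0.89, hence k = 1/CV² = 1.26.
Then β = k/mean = 1.26/342 = 0.00369.

k ≈ 1.26, β ≈ 0.00369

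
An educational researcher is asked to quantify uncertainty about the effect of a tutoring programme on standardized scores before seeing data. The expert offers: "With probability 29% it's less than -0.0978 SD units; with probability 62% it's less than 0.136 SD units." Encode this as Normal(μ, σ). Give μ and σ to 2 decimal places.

For Normal(μ,σ), the p-quantile is μ + z_p·σ. Here z_{0.29} = -0.5534, z_{0.62} = 0.3055.
So -0.0978 = μ − 0.5534σ and 0.136 = μ + 0.3055σ.
Subtracting: σ = (0.136 − -0.0978)/(0.3055 − (-0.5534)) = 0.27.
Then μ = -0.0978 − (-0.5534)·0.27 = 0.05.

μ = 0.05, σ = 0.27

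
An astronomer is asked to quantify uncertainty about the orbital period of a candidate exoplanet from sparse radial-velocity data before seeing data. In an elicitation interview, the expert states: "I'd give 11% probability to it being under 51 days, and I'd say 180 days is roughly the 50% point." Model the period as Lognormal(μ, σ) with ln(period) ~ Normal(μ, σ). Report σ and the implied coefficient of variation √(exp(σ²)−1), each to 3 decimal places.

If T ~ Lognormal(μ,σ) then ln T ~ Normal(μ,σ), so the p-quantile of ln T is μ + z_p·σ.
ln(51) = 3.932 and ln(180) = 5.193; z_{0.11} = -1.227, z_{0.5} = 0.
σ = (5.193 − 3.932)/(0 − (-1.227)) = 1.028.
μ = 3.932 − (-1.227)·1.028 = 5.193.
CV = √(exp(σ²)−1) = √(exp(1.0572)−1) = 1.371.

σ ≈ 1.028, CV ≈ 1.371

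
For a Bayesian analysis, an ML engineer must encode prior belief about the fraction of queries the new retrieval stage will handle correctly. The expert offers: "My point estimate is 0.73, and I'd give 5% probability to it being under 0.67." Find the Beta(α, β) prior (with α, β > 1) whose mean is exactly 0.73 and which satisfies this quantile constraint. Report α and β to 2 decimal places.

α ≈ 113.66, β ≈ 42.04

With mean 0.73 fixed, write α = 0.73s, β = 0.27s where s = α+β.
Need P(θ < 0.67) = 0.05 under Beta(0.73s, 0.27s). Normal approximation: (q−m)/√(m(1−m)/s) ≈ z_{0.05} = -1.64, so s ≈ 0.73·0.27·(-1.64)²/(0.67−0.73)² = 148.1.
At s = 148.1: P(θ<0.67) ≈ 0.054. Adjusting to match 0.05 gives s ≈ 155.70.
So α = 0.73·155.70 ≈ 113.66, β = 0.27·155.70 ≈ 42.04.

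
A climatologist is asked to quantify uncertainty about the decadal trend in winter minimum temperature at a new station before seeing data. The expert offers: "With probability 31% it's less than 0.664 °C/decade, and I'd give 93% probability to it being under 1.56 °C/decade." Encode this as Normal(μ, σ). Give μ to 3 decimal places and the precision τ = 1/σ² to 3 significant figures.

For Normal(μ,σ), the p-quantile is μ + z_p·σ. Here z_{0.31} = -0.4959, z_{0.93} = 1.476.
So 0.664 = μ − 0.4959σ and 1.56 = μ + 1.476σ.
Subtracting: σ = (1.56 − 0.664)/(1.476 − (-0.4959)) = 0.454.
Then μ = 0.664 − (-0.4959)·0.454 = 0.889.
Precision τ = 1/σ² = 1/0.4544² = 4.84.

μ = 0.889, τ = 4.84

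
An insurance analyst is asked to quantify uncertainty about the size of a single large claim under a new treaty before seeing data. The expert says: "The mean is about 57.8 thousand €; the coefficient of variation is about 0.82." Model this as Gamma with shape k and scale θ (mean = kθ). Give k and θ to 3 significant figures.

For Gamma(k, scale θ): mean = kθ, variance = kθ², so CV = 1/√k.
CV = 0.82, hence k = 1/CV² = 1.49.
Then θ = mean/k = 57.8/1.49 = 38.9.

k ≈ 1.49, θ ≈ 38.9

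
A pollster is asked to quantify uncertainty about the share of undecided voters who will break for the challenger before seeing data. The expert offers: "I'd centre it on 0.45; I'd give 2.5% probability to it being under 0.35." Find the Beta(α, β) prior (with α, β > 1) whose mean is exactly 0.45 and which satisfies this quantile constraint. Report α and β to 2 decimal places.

With mean 0.45 fixed, write α = 0.45s, β = 0.55s where s = α+β.
Need P(θ < 0.35) = 0.025 under Beta(0.45s, 0.55s). Normal approximation: (q−m)/√(m(1−m)/s) ≈ z_{0.025} = -1.96, so s ≈ 0.45·0.55·(-1.96)²/(0.35−0.45)² = 95.1.
At s = 95.1: P(θ<0.35) ≈ 0.023. Adjusting to match 0.025 gives s ≈ 91.70.
So α = 0.45·91.70 ≈ 41.26, β = 0.55·91.70 ≈ 50.43.

α ≈ 41.26, β ≈ 50.43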